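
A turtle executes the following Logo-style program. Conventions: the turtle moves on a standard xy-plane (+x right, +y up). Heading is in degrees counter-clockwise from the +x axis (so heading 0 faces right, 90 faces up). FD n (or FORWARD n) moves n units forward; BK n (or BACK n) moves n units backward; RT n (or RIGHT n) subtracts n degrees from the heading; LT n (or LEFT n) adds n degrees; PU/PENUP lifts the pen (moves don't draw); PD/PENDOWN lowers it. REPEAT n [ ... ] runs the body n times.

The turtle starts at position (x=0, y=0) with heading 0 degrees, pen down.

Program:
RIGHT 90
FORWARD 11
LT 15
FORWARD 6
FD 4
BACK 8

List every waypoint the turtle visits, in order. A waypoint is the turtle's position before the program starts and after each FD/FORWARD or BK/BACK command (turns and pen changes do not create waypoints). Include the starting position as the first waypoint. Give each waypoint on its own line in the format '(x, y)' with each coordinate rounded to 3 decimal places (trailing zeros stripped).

Answer: (0, 0)
(0, -11)
(1.553, -16.796)
(2.588, -20.659)
(0.518, -12.932)

Derivation:
Executing turtle program step by step:
Start: pos=(0,0), heading=0, pen down
RT 90: heading 0 -> 270
FD 11: (0,0) -> (0,-11) [heading=270, draw]
LT 15: heading 270 -> 285
FD 6: (0,-11) -> (1.553,-16.796) [heading=285, draw]
FD 4: (1.553,-16.796) -> (2.588,-20.659) [heading=285, draw]
BK 8: (2.588,-20.659) -> (0.518,-12.932) [heading=285, draw]
Final: pos=(0.518,-12.932), heading=285, 4 segment(s) drawn
Waypoints (5 total):
(0, 0)
(0, -11)
(1.553, -16.796)
(2.588, -20.659)
(0.518, -12.932)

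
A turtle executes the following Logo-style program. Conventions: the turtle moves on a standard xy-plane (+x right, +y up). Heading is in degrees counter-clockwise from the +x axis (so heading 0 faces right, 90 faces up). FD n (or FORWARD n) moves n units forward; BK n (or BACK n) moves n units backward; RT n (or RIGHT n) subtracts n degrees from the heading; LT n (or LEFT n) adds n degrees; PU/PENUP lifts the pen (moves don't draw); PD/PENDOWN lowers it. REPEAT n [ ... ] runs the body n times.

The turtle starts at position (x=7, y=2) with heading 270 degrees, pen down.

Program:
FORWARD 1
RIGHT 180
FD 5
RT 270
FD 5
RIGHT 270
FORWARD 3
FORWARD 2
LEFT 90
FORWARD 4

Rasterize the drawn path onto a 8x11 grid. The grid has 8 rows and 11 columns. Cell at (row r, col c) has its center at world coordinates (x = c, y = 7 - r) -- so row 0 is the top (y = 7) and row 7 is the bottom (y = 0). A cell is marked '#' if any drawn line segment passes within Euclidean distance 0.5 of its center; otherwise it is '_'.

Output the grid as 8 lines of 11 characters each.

Answer: ___________
__######___
__#____#___
__#____#___
__#____#___
__#____#___
__######___
___________

Derivation:
Segment 0: (7,2) -> (7,1)
Segment 1: (7,1) -> (7,6)
Segment 2: (7,6) -> (2,6)
Segment 3: (2,6) -> (2,3)
Segment 4: (2,3) -> (2,1)
Segment 5: (2,1) -> (6,1)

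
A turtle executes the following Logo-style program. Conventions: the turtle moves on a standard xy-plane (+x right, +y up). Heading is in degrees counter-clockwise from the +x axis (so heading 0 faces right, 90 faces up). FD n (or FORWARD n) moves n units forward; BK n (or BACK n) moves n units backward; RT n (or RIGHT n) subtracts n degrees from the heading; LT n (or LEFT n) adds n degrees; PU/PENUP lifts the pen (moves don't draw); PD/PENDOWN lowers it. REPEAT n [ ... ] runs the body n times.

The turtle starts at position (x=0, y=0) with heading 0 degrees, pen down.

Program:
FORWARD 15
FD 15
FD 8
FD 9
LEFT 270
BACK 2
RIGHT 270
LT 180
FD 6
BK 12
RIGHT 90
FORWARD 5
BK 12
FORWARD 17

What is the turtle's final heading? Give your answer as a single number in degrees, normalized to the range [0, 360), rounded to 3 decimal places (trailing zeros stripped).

Answer: 90

Derivation:
Executing turtle program step by step:
Start: pos=(0,0), heading=0, pen down
FD 15: (0,0) -> (15,0) [heading=0, draw]
FD 15: (15,0) -> (30,0) [heading=0, draw]
FD 8: (30,0) -> (38,0) [heading=0, draw]
FD 9: (38,0) -> (47,0) [heading=0, draw]
LT 270: heading 0 -> 270
BK 2: (47,0) -> (47,2) [heading=270, draw]
RT 270: heading 270 -> 0
LT 180: heading 0 -> 180
FD 6: (47,2) -> (41,2) [heading=180, draw]
BK 12: (41,2) -> (53,2) [heading=180, draw]
RT 90: heading 180 -> 90
FD 5: (53,2) -> (53,7) [heading=90, draw]
BK 12: (53,7) -> (53,-5) [heading=90, draw]
FD 17: (53,-5) -> (53,12) [heading=90, draw]
Final: pos=(53,12), heading=90, 10 segment(s) drawn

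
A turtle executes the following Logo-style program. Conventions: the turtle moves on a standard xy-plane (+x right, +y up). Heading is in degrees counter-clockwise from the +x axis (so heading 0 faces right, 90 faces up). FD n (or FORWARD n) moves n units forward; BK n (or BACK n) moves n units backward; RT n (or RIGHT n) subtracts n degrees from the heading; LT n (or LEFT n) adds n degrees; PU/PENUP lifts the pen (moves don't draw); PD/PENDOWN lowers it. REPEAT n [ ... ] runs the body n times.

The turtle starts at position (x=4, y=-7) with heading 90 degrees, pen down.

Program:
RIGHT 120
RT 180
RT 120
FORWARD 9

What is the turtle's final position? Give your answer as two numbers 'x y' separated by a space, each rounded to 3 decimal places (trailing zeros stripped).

Executing turtle program step by step:
Start: pos=(4,-7), heading=90, pen down
RT 120: heading 90 -> 330
RT 180: heading 330 -> 150
RT 120: heading 150 -> 30
FD 9: (4,-7) -> (11.794,-2.5) [heading=30, draw]
Final: pos=(11.794,-2.5), heading=30, 1 segment(s) drawn

Answer: 11.794 -2.5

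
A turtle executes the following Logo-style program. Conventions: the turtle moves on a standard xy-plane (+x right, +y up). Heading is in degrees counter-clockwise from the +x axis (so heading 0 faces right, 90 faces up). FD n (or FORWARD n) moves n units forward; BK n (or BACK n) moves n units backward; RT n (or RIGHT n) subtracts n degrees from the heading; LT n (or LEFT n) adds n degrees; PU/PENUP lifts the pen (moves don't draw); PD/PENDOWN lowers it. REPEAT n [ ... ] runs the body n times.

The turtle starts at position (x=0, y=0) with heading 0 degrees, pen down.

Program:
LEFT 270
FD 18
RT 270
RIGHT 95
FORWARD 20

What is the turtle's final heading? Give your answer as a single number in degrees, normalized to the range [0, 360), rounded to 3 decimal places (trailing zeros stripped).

Executing turtle program step by step:
Start: pos=(0,0), heading=0, pen down
LT 270: heading 0 -> 270
FD 18: (0,0) -> (0,-18) [heading=270, draw]
RT 270: heading 270 -> 0
RT 95: heading 0 -> 265
FD 20: (0,-18) -> (-1.743,-37.924) [heading=265, draw]
Final: pos=(-1.743,-37.924), heading=265, 2 segment(s) drawn

Answer: 265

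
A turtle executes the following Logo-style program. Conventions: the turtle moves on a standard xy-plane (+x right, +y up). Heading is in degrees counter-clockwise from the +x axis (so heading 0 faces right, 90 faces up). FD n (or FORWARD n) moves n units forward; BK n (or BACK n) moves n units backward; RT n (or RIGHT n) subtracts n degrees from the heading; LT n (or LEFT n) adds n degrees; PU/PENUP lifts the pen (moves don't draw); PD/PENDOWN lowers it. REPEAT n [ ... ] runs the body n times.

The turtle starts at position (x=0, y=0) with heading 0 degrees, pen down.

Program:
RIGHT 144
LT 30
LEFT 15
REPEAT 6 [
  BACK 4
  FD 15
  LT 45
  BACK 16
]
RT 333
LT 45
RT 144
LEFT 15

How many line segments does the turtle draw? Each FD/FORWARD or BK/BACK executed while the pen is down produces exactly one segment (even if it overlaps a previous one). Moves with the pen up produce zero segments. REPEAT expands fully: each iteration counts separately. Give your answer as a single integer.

Executing turtle program step by step:
Start: pos=(0,0), heading=0, pen down
RT 144: heading 0 -> 216
LT 30: heading 216 -> 246
LT 15: heading 246 -> 261
REPEAT 6 [
  -- iteration 1/6 --
  BK 4: (0,0) -> (0.626,3.951) [heading=261, draw]
  FD 15: (0.626,3.951) -> (-1.721,-10.865) [heading=261, draw]
  LT 45: heading 261 -> 306
  BK 16: (-1.721,-10.865) -> (-11.125,2.08) [heading=306, draw]
  -- iteration 2/6 --
  BK 4: (-11.125,2.08) -> (-13.476,5.316) [heading=306, draw]
  FD 15: (-13.476,5.316) -> (-4.66,-6.819) [heading=306, draw]
  LT 45: heading 306 -> 351
  BK 16: (-4.66,-6.819) -> (-20.463,-4.317) [heading=351, draw]
  -- iteration 3/6 --
  BK 4: (-20.463,-4.317) -> (-24.413,-3.691) [heading=351, draw]
  FD 15: (-24.413,-3.691) -> (-9.598,-6.037) [heading=351, draw]
  LT 45: heading 351 -> 36
  BK 16: (-9.598,-6.037) -> (-22.542,-15.442) [heading=36, draw]
  -- iteration 4/6 --
  BK 4: (-22.542,-15.442) -> (-25.778,-17.793) [heading=36, draw]
  FD 15: (-25.778,-17.793) -> (-13.643,-8.976) [heading=36, draw]
  LT 45: heading 36 -> 81
  BK 16: (-13.643,-8.976) -> (-16.146,-24.779) [heading=81, draw]
  -- iteration 5/6 --
  BK 4: (-16.146,-24.779) -> (-16.772,-28.73) [heading=81, draw]
  FD 15: (-16.772,-28.73) -> (-14.425,-13.915) [heading=81, draw]
  LT 45: heading 81 -> 126
  BK 16: (-14.425,-13.915) -> (-5.021,-26.859) [heading=126, draw]
  -- iteration 6/6 --
  BK 4: (-5.021,-26.859) -> (-2.67,-30.095) [heading=126, draw]
  FD 15: (-2.67,-30.095) -> (-11.486,-17.96) [heading=126, draw]
  LT 45: heading 126 -> 171
  BK 16: (-11.486,-17.96) -> (4.317,-20.463) [heading=171, draw]
]
RT 333: heading 171 -> 198
LT 45: heading 198 -> 243
RT 144: heading 243 -> 99
LT 15: heading 99 -> 114
Final: pos=(4.317,-20.463), heading=114, 18 segment(s) drawn
Segments drawn: 18

Answer: 18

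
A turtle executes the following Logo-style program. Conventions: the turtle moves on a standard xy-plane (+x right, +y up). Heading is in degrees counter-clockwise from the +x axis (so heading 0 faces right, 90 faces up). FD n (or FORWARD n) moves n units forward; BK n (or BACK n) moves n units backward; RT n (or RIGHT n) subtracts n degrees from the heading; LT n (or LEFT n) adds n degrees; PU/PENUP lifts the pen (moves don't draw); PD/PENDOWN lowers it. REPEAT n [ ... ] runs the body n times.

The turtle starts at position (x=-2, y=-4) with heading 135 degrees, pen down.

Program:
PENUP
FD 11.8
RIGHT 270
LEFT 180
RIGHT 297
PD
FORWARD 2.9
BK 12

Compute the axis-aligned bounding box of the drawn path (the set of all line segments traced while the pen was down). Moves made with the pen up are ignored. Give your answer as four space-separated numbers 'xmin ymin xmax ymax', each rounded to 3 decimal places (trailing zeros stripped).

Executing turtle program step by step:
Start: pos=(-2,-4), heading=135, pen down
PU: pen up
FD 11.8: (-2,-4) -> (-10.344,4.344) [heading=135, move]
RT 270: heading 135 -> 225
LT 180: heading 225 -> 45
RT 297: heading 45 -> 108
PD: pen down
FD 2.9: (-10.344,4.344) -> (-11.24,7.102) [heading=108, draw]
BK 12: (-11.24,7.102) -> (-7.532,-4.311) [heading=108, draw]
Final: pos=(-7.532,-4.311), heading=108, 2 segment(s) drawn

Segment endpoints: x in {-11.24, -10.344, -7.532}, y in {-4.311, 4.344, 7.102}
xmin=-11.24, ymin=-4.311, xmax=-7.532, ymax=7.102

Answer: -11.24 -4.311 -7.532 7.102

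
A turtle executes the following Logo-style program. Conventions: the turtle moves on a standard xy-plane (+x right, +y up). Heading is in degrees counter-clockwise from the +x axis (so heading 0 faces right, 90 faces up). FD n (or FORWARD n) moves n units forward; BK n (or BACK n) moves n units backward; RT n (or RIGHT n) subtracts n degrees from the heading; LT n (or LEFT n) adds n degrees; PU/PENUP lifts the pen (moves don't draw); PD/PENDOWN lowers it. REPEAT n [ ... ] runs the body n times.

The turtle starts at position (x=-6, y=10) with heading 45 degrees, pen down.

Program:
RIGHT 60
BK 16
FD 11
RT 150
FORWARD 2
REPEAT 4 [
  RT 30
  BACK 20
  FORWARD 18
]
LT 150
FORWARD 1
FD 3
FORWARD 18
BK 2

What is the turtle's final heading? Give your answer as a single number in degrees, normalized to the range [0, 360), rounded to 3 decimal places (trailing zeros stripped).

Answer: 225

Derivation:
Executing turtle program step by step:
Start: pos=(-6,10), heading=45, pen down
RT 60: heading 45 -> 345
BK 16: (-6,10) -> (-21.455,14.141) [heading=345, draw]
FD 11: (-21.455,14.141) -> (-10.83,11.294) [heading=345, draw]
RT 150: heading 345 -> 195
FD 2: (-10.83,11.294) -> (-12.761,10.776) [heading=195, draw]
REPEAT 4 [
  -- iteration 1/4 --
  RT 30: heading 195 -> 165
  BK 20: (-12.761,10.776) -> (6.557,5.6) [heading=165, draw]
  FD 18: (6.557,5.6) -> (-10.83,10.259) [heading=165, draw]
  -- iteration 2/4 --
  RT 30: heading 165 -> 135
  BK 20: (-10.83,10.259) -> (3.313,-3.883) [heading=135, draw]
  FD 18: (3.313,-3.883) -> (-9.415,8.845) [heading=135, draw]
  -- iteration 3/4 --
  RT 30: heading 135 -> 105
  BK 20: (-9.415,8.845) -> (-4.239,-10.474) [heading=105, draw]
  FD 18: (-4.239,-10.474) -> (-8.898,6.913) [heading=105, draw]
  -- iteration 4/4 --
  RT 30: heading 105 -> 75
  BK 20: (-8.898,6.913) -> (-14.074,-12.406) [heading=75, draw]
  FD 18: (-14.074,-12.406) -> (-9.415,4.981) [heading=75, draw]
]
LT 150: heading 75 -> 225
FD 1: (-9.415,4.981) -> (-10.123,4.274) [heading=225, draw]
FD 3: (-10.123,4.274) -> (-12.244,2.152) [heading=225, draw]
FD 18: (-12.244,2.152) -> (-24.972,-10.575) [heading=225, draw]
BK 2: (-24.972,-10.575) -> (-23.558,-9.161) [heading=225, draw]
Final: pos=(-23.558,-9.161), heading=225, 15 segment(s) drawn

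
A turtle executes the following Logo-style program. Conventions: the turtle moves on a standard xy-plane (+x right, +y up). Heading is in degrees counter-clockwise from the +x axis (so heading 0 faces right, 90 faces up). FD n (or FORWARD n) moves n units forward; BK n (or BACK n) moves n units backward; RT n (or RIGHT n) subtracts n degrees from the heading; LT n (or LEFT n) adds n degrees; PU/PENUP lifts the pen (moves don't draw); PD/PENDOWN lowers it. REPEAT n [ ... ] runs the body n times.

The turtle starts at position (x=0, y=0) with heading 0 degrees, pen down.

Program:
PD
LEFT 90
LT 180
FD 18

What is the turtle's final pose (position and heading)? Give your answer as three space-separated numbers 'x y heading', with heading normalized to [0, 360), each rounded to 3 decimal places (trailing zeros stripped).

Answer: 0 -18 270

Derivation:
Executing turtle program step by step:
Start: pos=(0,0), heading=0, pen down
PD: pen down
LT 90: heading 0 -> 90
LT 180: heading 90 -> 270
FD 18: (0,0) -> (0,-18) [heading=270, draw]
Final: pos=(0,-18), heading=270, 1 segment(s) drawn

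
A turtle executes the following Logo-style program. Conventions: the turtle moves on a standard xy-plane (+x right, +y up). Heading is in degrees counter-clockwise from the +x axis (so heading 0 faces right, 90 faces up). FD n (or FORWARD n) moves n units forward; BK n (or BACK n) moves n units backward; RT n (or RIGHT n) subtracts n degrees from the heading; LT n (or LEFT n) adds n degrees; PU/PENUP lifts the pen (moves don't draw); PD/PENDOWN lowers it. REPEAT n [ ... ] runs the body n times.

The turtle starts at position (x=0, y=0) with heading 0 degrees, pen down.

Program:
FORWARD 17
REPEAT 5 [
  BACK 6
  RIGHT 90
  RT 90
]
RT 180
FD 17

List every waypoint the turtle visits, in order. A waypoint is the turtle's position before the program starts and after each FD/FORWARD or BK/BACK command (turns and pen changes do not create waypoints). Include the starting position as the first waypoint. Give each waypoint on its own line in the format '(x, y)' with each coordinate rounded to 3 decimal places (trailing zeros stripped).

Executing turtle program step by step:
Start: pos=(0,0), heading=0, pen down
FD 17: (0,0) -> (17,0) [heading=0, draw]
REPEAT 5 [
  -- iteration 1/5 --
  BK 6: (17,0) -> (11,0) [heading=0, draw]
  RT 90: heading 0 -> 270
  RT 90: heading 270 -> 180
  -- iteration 2/5 --
  BK 6: (11,0) -> (17,0) [heading=180, draw]
  RT 90: heading 180 -> 90
  RT 90: heading 90 -> 0
  -- iteration 3/5 --
  BK 6: (17,0) -> (11,0) [heading=0, draw]
  RT 90: heading 0 -> 270
  RT 90: heading 270 -> 180
  -- iteration 4/5 --
  BK 6: (11,0) -> (17,0) [heading=180, draw]
  RT 90: heading 180 -> 90
  RT 90: heading 90 -> 0
  -- iteration 5/5 --
  BK 6: (17,0) -> (11,0) [heading=0, draw]
  RT 90: heading 0 -> 270
  RT 90: heading 270 -> 180
]
RT 180: heading 180 -> 0
FD 17: (11,0) -> (28,0) [heading=0, draw]
Final: pos=(28,0), heading=0, 7 segment(s) drawn
Waypoints (8 total):
(0, 0)
(17, 0)
(11, 0)
(17, 0)
(11, 0)
(17, 0)
(11, 0)
(28, 0)

Answer: (0, 0)
(17, 0)
(11, 0)
(17, 0)
(11, 0)
(17, 0)
(11, 0)
(28, 0)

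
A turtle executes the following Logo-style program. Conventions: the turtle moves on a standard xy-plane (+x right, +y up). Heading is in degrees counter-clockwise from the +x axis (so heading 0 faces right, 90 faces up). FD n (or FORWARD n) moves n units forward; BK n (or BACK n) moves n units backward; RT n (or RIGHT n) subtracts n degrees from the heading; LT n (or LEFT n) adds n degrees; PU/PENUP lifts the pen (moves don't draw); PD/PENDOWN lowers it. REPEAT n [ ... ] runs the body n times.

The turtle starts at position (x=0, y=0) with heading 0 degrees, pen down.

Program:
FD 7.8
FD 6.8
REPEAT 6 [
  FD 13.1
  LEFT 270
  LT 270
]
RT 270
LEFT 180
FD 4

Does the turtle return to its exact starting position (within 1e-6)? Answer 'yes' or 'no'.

Executing turtle program step by step:
Start: pos=(0,0), heading=0, pen down
FD 7.8: (0,0) -> (7.8,0) [heading=0, draw]
FD 6.8: (7.8,0) -> (14.6,0) [heading=0, draw]
REPEAT 6 [
  -- iteration 1/6 --
  FD 13.1: (14.6,0) -> (27.7,0) [heading=0, draw]
  LT 270: heading 0 -> 270
  LT 270: heading 270 -> 180
  -- iteration 2/6 --
  FD 13.1: (27.7,0) -> (14.6,0) [heading=180, draw]
  LT 270: heading 180 -> 90
  LT 270: heading 90 -> 0
  -- iteration 3/6 --
  FD 13.1: (14.6,0) -> (27.7,0) [heading=0, draw]
  LT 270: heading 0 -> 270
  LT 270: heading 270 -> 180
  -- iteration 4/6 --
  FD 13.1: (27.7,0) -> (14.6,0) [heading=180, draw]
  LT 270: heading 180 -> 90
  LT 270: heading 90 -> 0
  -- iteration 5/6 --
  FD 13.1: (14.6,0) -> (27.7,0) [heading=0, draw]
  LT 270: heading 0 -> 270
  LT 270: heading 270 -> 180
  -- iteration 6/6 --
  FD 13.1: (27.7,0) -> (14.6,0) [heading=180, draw]
  LT 270: heading 180 -> 90
  LT 270: heading 90 -> 0
]
RT 270: heading 0 -> 90
LT 180: heading 90 -> 270
FD 4: (14.6,0) -> (14.6,-4) [heading=270, draw]
Final: pos=(14.6,-4), heading=270, 9 segment(s) drawn

Start position: (0, 0)
Final position: (14.6, -4)
Distance = 15.138; >= 1e-6 -> NOT closed

Answer: no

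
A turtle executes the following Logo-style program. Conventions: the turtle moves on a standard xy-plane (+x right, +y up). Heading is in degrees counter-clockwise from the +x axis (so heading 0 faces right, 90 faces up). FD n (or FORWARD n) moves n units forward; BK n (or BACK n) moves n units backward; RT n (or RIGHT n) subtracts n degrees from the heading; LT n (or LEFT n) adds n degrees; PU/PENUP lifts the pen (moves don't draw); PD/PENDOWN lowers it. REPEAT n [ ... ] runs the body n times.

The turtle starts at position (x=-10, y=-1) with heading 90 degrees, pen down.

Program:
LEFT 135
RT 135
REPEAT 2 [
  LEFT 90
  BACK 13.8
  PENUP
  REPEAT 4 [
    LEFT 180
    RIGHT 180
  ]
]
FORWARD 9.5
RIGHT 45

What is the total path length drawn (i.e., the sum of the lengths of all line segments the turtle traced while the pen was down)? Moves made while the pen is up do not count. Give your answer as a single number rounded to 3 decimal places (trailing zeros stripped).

Executing turtle program step by step:
Start: pos=(-10,-1), heading=90, pen down
LT 135: heading 90 -> 225
RT 135: heading 225 -> 90
REPEAT 2 [
  -- iteration 1/2 --
  LT 90: heading 90 -> 180
  BK 13.8: (-10,-1) -> (3.8,-1) [heading=180, draw]
  PU: pen up
  REPEAT 4 [
    -- iteration 1/4 --
    LT 180: heading 180 -> 0
    RT 180: heading 0 -> 180
    -- iteration 2/4 --
    LT 180: heading 180 -> 0
    RT 180: heading 0 -> 180
    -- iteration 3/4 --
    LT 180: heading 180 -> 0
    RT 180: heading 0 -> 180
    -- iteration 4/4 --
    LT 180: heading 180 -> 0
    RT 180: heading 0 -> 180
  ]
  -- iteration 2/2 --
  LT 90: heading 180 -> 270
  BK 13.8: (3.8,-1) -> (3.8,12.8) [heading=270, move]
  PU: pen up
  REPEAT 4 [
    -- iteration 1/4 --
    LT 180: heading 270 -> 90
    RT 180: heading 90 -> 270
    -- iteration 2/4 --
    LT 180: heading 270 -> 90
    RT 180: heading 90 -> 270
    -- iteration 3/4 --
    LT 180: heading 270 -> 90
    RT 180: heading 90 -> 270
    -- iteration 4/4 --
    LT 180: heading 270 -> 90
    RT 180: heading 90 -> 270
  ]
]
FD 9.5: (3.8,12.8) -> (3.8,3.3) [heading=270, move]
RT 45: heading 270 -> 225
Final: pos=(3.8,3.3), heading=225, 1 segment(s) drawn

Segment lengths:
  seg 1: (-10,-1) -> (3.8,-1), length = 13.8
Total = 13.8

Answer: 13.8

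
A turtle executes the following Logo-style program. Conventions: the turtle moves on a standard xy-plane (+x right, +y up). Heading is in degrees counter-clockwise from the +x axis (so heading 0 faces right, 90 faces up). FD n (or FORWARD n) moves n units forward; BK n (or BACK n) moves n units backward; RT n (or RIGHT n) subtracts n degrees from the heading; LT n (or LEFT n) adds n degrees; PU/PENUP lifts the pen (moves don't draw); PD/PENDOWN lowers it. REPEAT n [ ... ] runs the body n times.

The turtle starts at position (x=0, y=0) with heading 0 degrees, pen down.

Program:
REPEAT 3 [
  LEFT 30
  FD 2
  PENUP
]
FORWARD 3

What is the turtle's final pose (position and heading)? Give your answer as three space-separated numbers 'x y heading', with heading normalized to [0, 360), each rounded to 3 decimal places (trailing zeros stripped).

Executing turtle program step by step:
Start: pos=(0,0), heading=0, pen down
REPEAT 3 [
  -- iteration 1/3 --
  LT 30: heading 0 -> 30
  FD 2: (0,0) -> (1.732,1) [heading=30, draw]
  PU: pen up
  -- iteration 2/3 --
  LT 30: heading 30 -> 60
  FD 2: (1.732,1) -> (2.732,2.732) [heading=60, move]
  PU: pen up
  -- iteration 3/3 --
  LT 30: heading 60 -> 90
  FD 2: (2.732,2.732) -> (2.732,4.732) [heading=90, move]
  PU: pen up
]
FD 3: (2.732,4.732) -> (2.732,7.732) [heading=90, move]
Final: pos=(2.732,7.732), heading=90, 1 segment(s) drawn

Answer: 2.732 7.732 90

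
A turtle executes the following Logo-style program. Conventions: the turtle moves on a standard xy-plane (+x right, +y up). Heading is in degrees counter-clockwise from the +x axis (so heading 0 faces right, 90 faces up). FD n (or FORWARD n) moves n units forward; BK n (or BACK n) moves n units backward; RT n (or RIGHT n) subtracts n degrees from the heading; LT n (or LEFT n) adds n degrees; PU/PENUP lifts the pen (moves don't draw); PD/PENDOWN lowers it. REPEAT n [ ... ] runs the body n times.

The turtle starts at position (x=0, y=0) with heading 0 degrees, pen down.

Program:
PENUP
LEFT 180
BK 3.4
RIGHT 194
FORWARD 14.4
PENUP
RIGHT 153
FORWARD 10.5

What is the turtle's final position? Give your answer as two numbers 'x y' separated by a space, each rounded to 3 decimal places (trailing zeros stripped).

Answer: 7.141 -5.846

Derivation:
Executing turtle program step by step:
Start: pos=(0,0), heading=0, pen down
PU: pen up
LT 180: heading 0 -> 180
BK 3.4: (0,0) -> (3.4,0) [heading=180, move]
RT 194: heading 180 -> 346
FD 14.4: (3.4,0) -> (17.372,-3.484) [heading=346, move]
PU: pen up
RT 153: heading 346 -> 193
FD 10.5: (17.372,-3.484) -> (7.141,-5.846) [heading=193, move]
Final: pos=(7.141,-5.846), heading=193, 0 segment(s) drawn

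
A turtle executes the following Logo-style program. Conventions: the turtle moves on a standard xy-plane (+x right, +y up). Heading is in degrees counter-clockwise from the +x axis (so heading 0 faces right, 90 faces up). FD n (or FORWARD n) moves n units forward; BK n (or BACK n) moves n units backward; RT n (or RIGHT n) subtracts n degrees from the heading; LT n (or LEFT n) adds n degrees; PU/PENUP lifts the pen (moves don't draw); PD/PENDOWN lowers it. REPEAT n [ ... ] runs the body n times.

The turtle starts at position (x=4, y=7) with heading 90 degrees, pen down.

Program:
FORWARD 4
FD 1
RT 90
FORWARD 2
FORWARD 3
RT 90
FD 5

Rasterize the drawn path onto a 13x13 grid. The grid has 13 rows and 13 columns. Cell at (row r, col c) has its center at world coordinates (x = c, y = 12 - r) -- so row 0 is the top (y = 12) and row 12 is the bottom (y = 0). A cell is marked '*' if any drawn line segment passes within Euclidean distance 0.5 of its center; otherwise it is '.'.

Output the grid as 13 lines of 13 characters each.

Answer: ....******...
....*....*...
....*....*...
....*....*...
....*....*...
....*....*...
.............
.............
.............
.............
.............
.............
.............

Derivation:
Segment 0: (4,7) -> (4,11)
Segment 1: (4,11) -> (4,12)
Segment 2: (4,12) -> (6,12)
Segment 3: (6,12) -> (9,12)
Segment 4: (9,12) -> (9,7)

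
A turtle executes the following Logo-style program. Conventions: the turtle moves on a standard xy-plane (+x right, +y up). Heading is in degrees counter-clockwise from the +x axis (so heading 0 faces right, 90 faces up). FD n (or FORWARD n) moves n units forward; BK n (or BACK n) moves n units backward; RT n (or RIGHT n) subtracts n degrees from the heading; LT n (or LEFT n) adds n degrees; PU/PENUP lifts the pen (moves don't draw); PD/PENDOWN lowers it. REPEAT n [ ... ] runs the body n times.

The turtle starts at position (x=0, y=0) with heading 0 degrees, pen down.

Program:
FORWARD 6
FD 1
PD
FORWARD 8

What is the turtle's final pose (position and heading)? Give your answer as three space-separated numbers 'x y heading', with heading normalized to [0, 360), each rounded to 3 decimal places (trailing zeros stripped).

Answer: 15 0 0

Derivation:
Executing turtle program step by step:
Start: pos=(0,0), heading=0, pen down
FD 6: (0,0) -> (6,0) [heading=0, draw]
FD 1: (6,0) -> (7,0) [heading=0, draw]
PD: pen down
FD 8: (7,0) -> (15,0) [heading=0, draw]
Final: pos=(15,0), heading=0, 3 segment(s) drawn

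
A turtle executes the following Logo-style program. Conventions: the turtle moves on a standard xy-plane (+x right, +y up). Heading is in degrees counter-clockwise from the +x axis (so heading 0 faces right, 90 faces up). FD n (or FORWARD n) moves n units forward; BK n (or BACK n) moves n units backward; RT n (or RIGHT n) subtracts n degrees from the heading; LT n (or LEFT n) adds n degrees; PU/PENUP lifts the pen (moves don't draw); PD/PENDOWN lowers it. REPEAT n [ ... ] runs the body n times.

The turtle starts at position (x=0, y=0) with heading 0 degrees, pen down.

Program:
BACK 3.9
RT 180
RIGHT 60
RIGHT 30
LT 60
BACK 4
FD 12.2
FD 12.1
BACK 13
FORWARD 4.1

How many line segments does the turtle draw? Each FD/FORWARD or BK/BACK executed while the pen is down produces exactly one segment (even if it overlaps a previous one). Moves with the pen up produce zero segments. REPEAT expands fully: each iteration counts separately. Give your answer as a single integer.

Executing turtle program step by step:
Start: pos=(0,0), heading=0, pen down
BK 3.9: (0,0) -> (-3.9,0) [heading=0, draw]
RT 180: heading 0 -> 180
RT 60: heading 180 -> 120
RT 30: heading 120 -> 90
LT 60: heading 90 -> 150
BK 4: (-3.9,0) -> (-0.436,-2) [heading=150, draw]
FD 12.2: (-0.436,-2) -> (-11.001,4.1) [heading=150, draw]
FD 12.1: (-11.001,4.1) -> (-21.48,10.15) [heading=150, draw]
BK 13: (-21.48,10.15) -> (-10.222,3.65) [heading=150, draw]
FD 4.1: (-10.222,3.65) -> (-13.773,5.7) [heading=150, draw]
Final: pos=(-13.773,5.7), heading=150, 6 segment(s) drawn
Segments drawn: 6

Answer: 6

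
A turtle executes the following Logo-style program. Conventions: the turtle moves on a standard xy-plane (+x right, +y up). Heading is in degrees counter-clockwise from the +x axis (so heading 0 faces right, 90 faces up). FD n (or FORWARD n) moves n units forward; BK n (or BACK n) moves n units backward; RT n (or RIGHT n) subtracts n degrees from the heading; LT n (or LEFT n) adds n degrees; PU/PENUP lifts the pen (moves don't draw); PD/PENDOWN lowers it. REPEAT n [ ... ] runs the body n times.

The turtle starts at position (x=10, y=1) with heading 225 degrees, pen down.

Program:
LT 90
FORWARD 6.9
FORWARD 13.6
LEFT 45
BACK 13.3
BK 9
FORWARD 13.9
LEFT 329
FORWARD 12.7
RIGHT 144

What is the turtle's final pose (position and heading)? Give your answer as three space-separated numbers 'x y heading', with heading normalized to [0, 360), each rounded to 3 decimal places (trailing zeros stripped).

Answer: 26.982 -20.037 185

Derivation:
Executing turtle program step by step:
Start: pos=(10,1), heading=225, pen down
LT 90: heading 225 -> 315
FD 6.9: (10,1) -> (14.879,-3.879) [heading=315, draw]
FD 13.6: (14.879,-3.879) -> (24.496,-13.496) [heading=315, draw]
LT 45: heading 315 -> 0
BK 13.3: (24.496,-13.496) -> (11.196,-13.496) [heading=0, draw]
BK 9: (11.196,-13.496) -> (2.196,-13.496) [heading=0, draw]
FD 13.9: (2.196,-13.496) -> (16.096,-13.496) [heading=0, draw]
LT 329: heading 0 -> 329
FD 12.7: (16.096,-13.496) -> (26.982,-20.037) [heading=329, draw]
RT 144: heading 329 -> 185
Final: pos=(26.982,-20.037), heading=185, 6 segment(s) drawn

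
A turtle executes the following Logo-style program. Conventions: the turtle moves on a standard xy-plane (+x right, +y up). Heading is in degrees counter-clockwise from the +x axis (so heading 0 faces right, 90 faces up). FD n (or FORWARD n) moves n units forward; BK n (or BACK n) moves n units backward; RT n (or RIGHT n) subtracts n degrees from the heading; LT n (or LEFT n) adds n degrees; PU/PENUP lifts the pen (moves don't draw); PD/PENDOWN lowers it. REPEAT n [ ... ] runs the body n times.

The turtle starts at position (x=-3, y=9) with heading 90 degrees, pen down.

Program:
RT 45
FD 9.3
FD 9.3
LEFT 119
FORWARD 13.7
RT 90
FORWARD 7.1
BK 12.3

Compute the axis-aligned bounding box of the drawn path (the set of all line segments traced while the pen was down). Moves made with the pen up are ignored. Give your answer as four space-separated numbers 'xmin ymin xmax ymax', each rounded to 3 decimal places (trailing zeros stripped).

Executing turtle program step by step:
Start: pos=(-3,9), heading=90, pen down
RT 45: heading 90 -> 45
FD 9.3: (-3,9) -> (3.576,15.576) [heading=45, draw]
FD 9.3: (3.576,15.576) -> (10.152,22.152) [heading=45, draw]
LT 119: heading 45 -> 164
FD 13.7: (10.152,22.152) -> (-3.017,25.928) [heading=164, draw]
RT 90: heading 164 -> 74
FD 7.1: (-3.017,25.928) -> (-1.06,32.753) [heading=74, draw]
BK 12.3: (-1.06,32.753) -> (-4.45,20.93) [heading=74, draw]
Final: pos=(-4.45,20.93), heading=74, 5 segment(s) drawn

Segment endpoints: x in {-4.45, -3.017, -3, -1.06, 3.576, 10.152}, y in {9, 15.576, 20.93, 22.152, 25.928, 32.753}
xmin=-4.45, ymin=9, xmax=10.152, ymax=32.753

Answer: -4.45 9 10.152 32.753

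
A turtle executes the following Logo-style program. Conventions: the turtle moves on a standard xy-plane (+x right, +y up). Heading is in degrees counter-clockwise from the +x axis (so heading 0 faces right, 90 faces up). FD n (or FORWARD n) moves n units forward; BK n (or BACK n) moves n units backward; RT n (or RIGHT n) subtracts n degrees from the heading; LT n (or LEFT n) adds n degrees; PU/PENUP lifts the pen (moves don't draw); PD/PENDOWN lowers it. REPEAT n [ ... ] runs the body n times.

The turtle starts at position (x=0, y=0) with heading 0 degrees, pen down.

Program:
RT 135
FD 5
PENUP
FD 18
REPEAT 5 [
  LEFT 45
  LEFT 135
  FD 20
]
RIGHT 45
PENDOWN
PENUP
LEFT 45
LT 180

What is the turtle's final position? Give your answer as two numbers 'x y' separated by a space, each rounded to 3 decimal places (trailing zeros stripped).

Answer: -2.121 -2.121

Derivation:
Executing turtle program step by step:
Start: pos=(0,0), heading=0, pen down
RT 135: heading 0 -> 225
FD 5: (0,0) -> (-3.536,-3.536) [heading=225, draw]
PU: pen up
FD 18: (-3.536,-3.536) -> (-16.263,-16.263) [heading=225, move]
REPEAT 5 [
  -- iteration 1/5 --
  LT 45: heading 225 -> 270
  LT 135: heading 270 -> 45
  FD 20: (-16.263,-16.263) -> (-2.121,-2.121) [heading=45, move]
  -- iteration 2/5 --
  LT 45: heading 45 -> 90
  LT 135: heading 90 -> 225
  FD 20: (-2.121,-2.121) -> (-16.263,-16.263) [heading=225, move]
  -- iteration 3/5 --
  LT 45: heading 225 -> 270
  LT 135: heading 270 -> 45
  FD 20: (-16.263,-16.263) -> (-2.121,-2.121) [heading=45, move]
  -- iteration 4/5 --
  LT 45: heading 45 -> 90
  LT 135: heading 90 -> 225
  FD 20: (-2.121,-2.121) -> (-16.263,-16.263) [heading=225, move]
  -- iteration 5/5 --
  LT 45: heading 225 -> 270
  LT 135: heading 270 -> 45
  FD 20: (-16.263,-16.263) -> (-2.121,-2.121) [heading=45, move]
]
RT 45: heading 45 -> 0
PD: pen down
PU: pen up
LT 45: heading 0 -> 45
LT 180: heading 45 -> 225
Final: pos=(-2.121,-2.121), heading=225, 1 segment(s) drawn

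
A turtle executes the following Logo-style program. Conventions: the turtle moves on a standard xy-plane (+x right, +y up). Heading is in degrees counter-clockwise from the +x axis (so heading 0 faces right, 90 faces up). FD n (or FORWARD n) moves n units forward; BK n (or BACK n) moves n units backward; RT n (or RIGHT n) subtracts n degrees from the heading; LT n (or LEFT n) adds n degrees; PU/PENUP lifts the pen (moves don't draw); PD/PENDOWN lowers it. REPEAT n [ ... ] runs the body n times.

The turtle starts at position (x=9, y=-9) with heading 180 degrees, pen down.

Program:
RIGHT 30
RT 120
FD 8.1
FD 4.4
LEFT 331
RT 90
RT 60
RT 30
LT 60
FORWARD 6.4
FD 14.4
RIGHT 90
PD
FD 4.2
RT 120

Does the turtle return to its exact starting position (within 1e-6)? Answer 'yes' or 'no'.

Executing turtle program step by step:
Start: pos=(9,-9), heading=180, pen down
RT 30: heading 180 -> 150
RT 120: heading 150 -> 30
FD 8.1: (9,-9) -> (16.015,-4.95) [heading=30, draw]
FD 4.4: (16.015,-4.95) -> (19.825,-2.75) [heading=30, draw]
LT 331: heading 30 -> 1
RT 90: heading 1 -> 271
RT 60: heading 271 -> 211
RT 30: heading 211 -> 181
LT 60: heading 181 -> 241
FD 6.4: (19.825,-2.75) -> (16.723,-8.348) [heading=241, draw]
FD 14.4: (16.723,-8.348) -> (9.741,-20.942) [heading=241, draw]
RT 90: heading 241 -> 151
PD: pen down
FD 4.2: (9.741,-20.942) -> (6.068,-18.906) [heading=151, draw]
RT 120: heading 151 -> 31
Final: pos=(6.068,-18.906), heading=31, 5 segment(s) drawn

Start position: (9, -9)
Final position: (6.068, -18.906)
Distance = 10.331; >= 1e-6 -> NOT closed

Answer: no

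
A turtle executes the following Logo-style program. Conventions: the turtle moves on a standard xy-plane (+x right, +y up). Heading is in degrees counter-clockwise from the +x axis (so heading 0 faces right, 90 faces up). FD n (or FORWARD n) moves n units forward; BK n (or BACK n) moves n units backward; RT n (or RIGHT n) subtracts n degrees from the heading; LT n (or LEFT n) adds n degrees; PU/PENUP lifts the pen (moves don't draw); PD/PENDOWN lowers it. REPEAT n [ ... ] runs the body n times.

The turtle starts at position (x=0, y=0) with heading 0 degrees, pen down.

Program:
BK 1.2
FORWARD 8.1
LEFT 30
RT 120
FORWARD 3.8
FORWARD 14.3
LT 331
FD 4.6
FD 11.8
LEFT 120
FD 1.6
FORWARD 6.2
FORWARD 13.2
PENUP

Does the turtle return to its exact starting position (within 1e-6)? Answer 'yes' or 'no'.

Answer: no

Derivation:
Executing turtle program step by step:
Start: pos=(0,0), heading=0, pen down
BK 1.2: (0,0) -> (-1.2,0) [heading=0, draw]
FD 8.1: (-1.2,0) -> (6.9,0) [heading=0, draw]
LT 30: heading 0 -> 30
RT 120: heading 30 -> 270
FD 3.8: (6.9,0) -> (6.9,-3.8) [heading=270, draw]
FD 14.3: (6.9,-3.8) -> (6.9,-18.1) [heading=270, draw]
LT 331: heading 270 -> 241
FD 4.6: (6.9,-18.1) -> (4.67,-22.123) [heading=241, draw]
FD 11.8: (4.67,-22.123) -> (-1.051,-32.444) [heading=241, draw]
LT 120: heading 241 -> 1
FD 1.6: (-1.051,-32.444) -> (0.549,-32.416) [heading=1, draw]
FD 6.2: (0.549,-32.416) -> (6.748,-32.308) [heading=1, draw]
FD 13.2: (6.748,-32.308) -> (19.946,-32.077) [heading=1, draw]
PU: pen up
Final: pos=(19.946,-32.077), heading=1, 9 segment(s) drawn

Start position: (0, 0)
Final position: (19.946, -32.077)
Distance = 37.773; >= 1e-6 -> NOT closed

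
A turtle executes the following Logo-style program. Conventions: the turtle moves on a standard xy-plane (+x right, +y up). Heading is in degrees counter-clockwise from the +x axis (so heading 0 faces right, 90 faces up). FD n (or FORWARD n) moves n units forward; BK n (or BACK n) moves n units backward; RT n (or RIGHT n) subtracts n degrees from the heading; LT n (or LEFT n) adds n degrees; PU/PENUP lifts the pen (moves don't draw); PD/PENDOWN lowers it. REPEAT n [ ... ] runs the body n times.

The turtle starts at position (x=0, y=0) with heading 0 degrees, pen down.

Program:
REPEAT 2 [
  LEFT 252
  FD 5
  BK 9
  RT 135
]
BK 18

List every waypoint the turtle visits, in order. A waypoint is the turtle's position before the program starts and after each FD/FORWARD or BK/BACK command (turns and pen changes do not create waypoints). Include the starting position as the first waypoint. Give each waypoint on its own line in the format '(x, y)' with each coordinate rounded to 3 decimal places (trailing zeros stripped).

Answer: (0, 0)
(-1.545, -4.755)
(1.236, 3.804)
(6.175, 4.586)
(-2.715, 3.178)
(7.865, 17.741)

Derivation:
Executing turtle program step by step:
Start: pos=(0,0), heading=0, pen down
REPEAT 2 [
  -- iteration 1/2 --
  LT 252: heading 0 -> 252
  FD 5: (0,0) -> (-1.545,-4.755) [heading=252, draw]
  BK 9: (-1.545,-4.755) -> (1.236,3.804) [heading=252, draw]
  RT 135: heading 252 -> 117
  -- iteration 2/2 --
  LT 252: heading 117 -> 9
  FD 5: (1.236,3.804) -> (6.175,4.586) [heading=9, draw]
  BK 9: (6.175,4.586) -> (-2.715,3.178) [heading=9, draw]
  RT 135: heading 9 -> 234
]
BK 18: (-2.715,3.178) -> (7.865,17.741) [heading=234, draw]
Final: pos=(7.865,17.741), heading=234, 5 segment(s) drawn
Waypoints (6 total):
(0, 0)
(-1.545, -4.755)
(1.236, 3.804)
(6.175, 4.586)
(-2.715, 3.178)
(7.865, 17.741)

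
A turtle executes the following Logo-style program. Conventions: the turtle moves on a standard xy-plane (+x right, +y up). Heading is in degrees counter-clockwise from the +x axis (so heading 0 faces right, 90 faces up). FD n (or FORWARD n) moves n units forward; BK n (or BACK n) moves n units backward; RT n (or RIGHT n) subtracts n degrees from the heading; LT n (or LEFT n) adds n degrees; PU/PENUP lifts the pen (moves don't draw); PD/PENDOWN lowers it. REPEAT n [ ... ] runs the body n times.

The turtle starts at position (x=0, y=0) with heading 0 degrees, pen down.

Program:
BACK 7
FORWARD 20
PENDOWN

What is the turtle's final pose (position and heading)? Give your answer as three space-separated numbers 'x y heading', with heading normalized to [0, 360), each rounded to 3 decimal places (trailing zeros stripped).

Answer: 13 0 0

Derivation:
Executing turtle program step by step:
Start: pos=(0,0), heading=0, pen down
BK 7: (0,0) -> (-7,0) [heading=0, draw]
FD 20: (-7,0) -> (13,0) [heading=0, draw]
PD: pen down
Final: pos=(13,0), heading=0, 2 segment(s) drawn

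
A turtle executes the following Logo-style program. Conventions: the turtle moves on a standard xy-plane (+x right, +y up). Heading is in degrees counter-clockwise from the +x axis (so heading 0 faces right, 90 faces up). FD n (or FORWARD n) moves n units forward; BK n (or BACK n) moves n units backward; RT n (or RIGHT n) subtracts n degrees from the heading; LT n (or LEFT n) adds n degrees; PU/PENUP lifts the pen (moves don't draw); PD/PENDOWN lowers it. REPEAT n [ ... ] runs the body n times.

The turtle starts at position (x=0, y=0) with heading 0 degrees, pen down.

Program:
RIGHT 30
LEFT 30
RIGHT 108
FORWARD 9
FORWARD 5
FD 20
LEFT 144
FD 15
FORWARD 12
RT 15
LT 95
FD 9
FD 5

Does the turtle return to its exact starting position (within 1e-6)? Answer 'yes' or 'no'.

Executing turtle program step by step:
Start: pos=(0,0), heading=0, pen down
RT 30: heading 0 -> 330
LT 30: heading 330 -> 0
RT 108: heading 0 -> 252
FD 9: (0,0) -> (-2.781,-8.56) [heading=252, draw]
FD 5: (-2.781,-8.56) -> (-4.326,-13.315) [heading=252, draw]
FD 20: (-4.326,-13.315) -> (-10.507,-32.336) [heading=252, draw]
LT 144: heading 252 -> 36
FD 15: (-10.507,-32.336) -> (1.629,-23.519) [heading=36, draw]
FD 12: (1.629,-23.519) -> (11.337,-16.466) [heading=36, draw]
RT 15: heading 36 -> 21
LT 95: heading 21 -> 116
FD 9: (11.337,-16.466) -> (7.392,-8.377) [heading=116, draw]
FD 5: (7.392,-8.377) -> (5.2,-3.883) [heading=116, draw]
Final: pos=(5.2,-3.883), heading=116, 7 segment(s) drawn

Start position: (0, 0)
Final position: (5.2, -3.883)
Distance = 6.489; >= 1e-6 -> NOT closed

Answer: no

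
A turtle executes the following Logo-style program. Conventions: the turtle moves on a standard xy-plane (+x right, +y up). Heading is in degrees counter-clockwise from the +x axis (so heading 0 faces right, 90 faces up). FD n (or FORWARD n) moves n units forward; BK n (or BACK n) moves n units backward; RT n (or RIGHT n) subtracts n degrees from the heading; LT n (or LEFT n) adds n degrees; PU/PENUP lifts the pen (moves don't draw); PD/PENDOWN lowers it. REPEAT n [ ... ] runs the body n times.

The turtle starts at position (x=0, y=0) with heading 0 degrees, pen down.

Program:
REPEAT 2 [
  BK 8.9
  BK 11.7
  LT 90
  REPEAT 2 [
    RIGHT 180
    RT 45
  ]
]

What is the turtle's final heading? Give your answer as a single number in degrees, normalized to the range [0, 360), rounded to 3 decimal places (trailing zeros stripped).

Executing turtle program step by step:
Start: pos=(0,0), heading=0, pen down
REPEAT 2 [
  -- iteration 1/2 --
  BK 8.9: (0,0) -> (-8.9,0) [heading=0, draw]
  BK 11.7: (-8.9,0) -> (-20.6,0) [heading=0, draw]
  LT 90: heading 0 -> 90
  REPEAT 2 [
    -- iteration 1/2 --
    RT 180: heading 90 -> 270
    RT 45: heading 270 -> 225
    -- iteration 2/2 --
    RT 180: heading 225 -> 45
    RT 45: heading 45 -> 0
  ]
  -- iteration 2/2 --
  BK 8.9: (-20.6,0) -> (-29.5,0) [heading=0, draw]
  BK 11.7: (-29.5,0) -> (-41.2,0) [heading=0, draw]
  LT 90: heading 0 -> 90
  REPEAT 2 [
    -- iteration 1/2 --
    RT 180: heading 90 -> 270
    RT 45: heading 270 -> 225
    -- iteration 2/2 --
    RT 180: heading 225 -> 45
    RT 45: heading 45 -> 0
  ]
]
Final: pos=(-41.2,0), heading=0, 4 segment(s) drawn

Answer: 0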